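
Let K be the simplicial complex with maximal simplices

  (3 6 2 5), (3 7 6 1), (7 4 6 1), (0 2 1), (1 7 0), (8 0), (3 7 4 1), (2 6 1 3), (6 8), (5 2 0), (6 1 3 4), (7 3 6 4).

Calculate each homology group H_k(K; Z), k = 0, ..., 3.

Fix the vertex order 0 < 1 < 2 < 3 < 4 < 5 < 6 < 7 < 8 and write every simplex with vertices in increasing order. Then dim K = 3 and the simplices of K are:

  0-simplices (9): [0], [1], [2], [3], [4], [5], [6], [7], [8]
  1-simplices (22): [0,1], [0,2], [0,5], [0,7], [0,8], [1,2], [1,3], [1,4], [1,6], [1,7], [2,3], [2,5], [2,6], [3,4], [3,5], [3,6], [3,7], [4,6], [4,7], [5,6], [6,7], [6,8]
  2-simplices (19): (19 of them)
  3-simplices (7): [1,2,3,6], [1,3,4,6], [1,3,4,7], [1,3,6,7], [1,4,6,7], [2,3,5,6], [3,4,6,7]

so the chain groups are C_0 ≅ Z^9, C_1 ≅ Z^22, C_2 ≅ Z^19, C_3 ≅ Z^7.

The boundary map ∂_1: C_1 → C_0 sends each edge [p,q] (with p < q) to q − p. For instance
  ∂[1,3] = [3] − [1].
The 9×22 boundary matrix has rank 8 and Smith normal form diag(1,1,1,1,1,1,1,1).

Boundary ∂_2: C_2 → C_1 acts by ∂[p,q,r] = [q,r] − [p,r] + [p,q]. For instance
  ∂[1,4,6] = [4,6] − [1,6] + [1,4],
  ∂[1,3,6] = [3,6] − [1,6] + [1,3].
This gives a 22×19 integer matrix of rank 13; reducing to Smith normal form yields diagonal entries (1,1,1,1,1,1,1,1,1,1,1,1,1).

∂_3: C_3 → C_2 sends each 3-simplex σ to the alternating sum Σ_i (−1)^i (σ with its i-th vertex removed). For instance
  ∂[1,4,6,7] = [4,6,7] − [1,6,7] + [1,4,7] − [1,4,6],
  ∂[1,2,3,6] = [2,3,6] − [1,3,6] + [1,2,6] − [1,2,3].
The resulting 19×7 matrix has rank 6, and its Smith normal form has invariant factors (1,1,1,1,1,1).

Now H_k = ker ∂_k / im ∂_{k+1}, so:

  H_0: rank C_0 − rank ∂_1 = 9 − 8 = 1, and the invariant factors of ∂_1 are all 1, so H_0 ≅ Z.
  H_1: rank ker ∂_1 − rank ∂_2 = (22 − 8) − 13 = 1, and the invariant factors of ∂_2 are all 1, so H_1 ≅ Z.
  H_2: rank ker ∂_2 − rank ∂_3 = (19 − 13) − 6 = 0, and the invariant factors of ∂_3 are all 1, so H_2 ≅ 0.
  H_3: rank ker ∂_3 − rank ∂_4 = (7 − 6) − 0 = 1, and there is no ∂_4, so H_3 ≅ Z.

As a check, the Euler characteristic is 9 − 22 + 19 − 7 = -1, which agrees with 1 − 1 + 0 − 1 = -1.

H_0 ≅ Z,  H_1 ≅ Z,  H_2 = 0,  H_3 ≅ Z.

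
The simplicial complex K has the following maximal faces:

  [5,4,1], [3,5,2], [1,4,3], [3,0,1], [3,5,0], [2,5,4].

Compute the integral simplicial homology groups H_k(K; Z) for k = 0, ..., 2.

We work with the vertex ordering 0 < 1 < 2 < 3 < 4 < 5. The simplices of K, each written with vertices in increasing order, are:

  0-simplices (6): [0], [1], [2], [3], [4], [5]
  1-simplices (12): [0,1], [0,3], [0,5], [1,3], [1,4], [1,5], [2,3], [2,4], [2,5], [3,4], [3,5], [4,5]
  2-simplices (6): [0,1,3], [0,3,5], [1,3,4], [1,4,5], [2,3,5], [2,4,5]

giving chain groups C_0 ≅ Z^6, C_1 ≅ Z^12, C_2 ≅ Z^6.

∂_1: C_1 → C_0 sends each edge [p,q] (with p < q) to q − p.
This gives a 6×12 integer matrix of rank 5; reducing to Smith normal form yields diagonal entries (1,1,1,1,1).

The boundary map ∂_2: C_2 → C_1 maps a triangle to the signed sum of its edges. For instance
  ∂[1,4,5] = [4,5] − [1,5] + [1,4],
  ∂[2,3,5] = [3,5] − [2,5] + [2,3].
This gives a 12×6 integer matrix of rank 6; reducing to Smith normal form yields diagonal entries (1,1,1,1,1,1).

Reading off H_k = ker ∂_k / im ∂_{k+1}:

  H_0: rank C_0 − rank ∂_1 = 6 − 5 = 1, and the invariant factors of ∂_1 are all 1, so H_0 = Z.
  H_1: rank ker ∂_1 − rank ∂_2 = (12 − 5) − 6 = 1, and the invariant factors of ∂_2 are all 1, so H_1 = Z.
  H_2: rank ker ∂_2 − rank ∂_3 = (6 − 6) − 0 = 0, and there is no ∂_3, so H_2 = 0.

As a check, the Euler characteristic is 6 − 12 + 6 = 0, which agrees with 1 − 1 + 0 = 0.

H_0 = Z,  H_1 = Z,  H_2 = 0.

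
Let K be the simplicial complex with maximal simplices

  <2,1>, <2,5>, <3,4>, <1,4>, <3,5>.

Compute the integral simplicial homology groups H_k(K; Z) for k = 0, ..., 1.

Take the total order 1 < 2 < 3 < 4 < 5 on the vertex set. Then K (dimension 1) consists of the simplices:

  0-simplices (5): [1], [2], [3], [4], [5]
  1-simplices (5): [1,2], [1,4], [2,5], [3,4], [3,5]

Hence C_0 ≅ Z^5, C_1 ≅ Z^5.

∂_1: C_1 → C_0 is given by ∂[p,q] = [q] − [p]. For instance
  ∂[3,4] = [4] − [3].
The 5×5 boundary matrix has rank 4 and Smith normal form diag(1,1,1,1).

Now H_k = ker ∂_k / im ∂_{k+1}, so:

  H_0: rank C_0 − rank ∂_1 = 5 − 4 = 1, and the invariant factors of ∂_1 are all 1, so H_0 = Z.
  H_1: rank ker ∂_1 − rank ∂_2 = (5 − 4) − 0 = 1, and there is no ∂_2, so H_1 = Z.

(K is a triangulation of the circle S^1.)

H_0 ≅ Z,  H_1 ≅ Z.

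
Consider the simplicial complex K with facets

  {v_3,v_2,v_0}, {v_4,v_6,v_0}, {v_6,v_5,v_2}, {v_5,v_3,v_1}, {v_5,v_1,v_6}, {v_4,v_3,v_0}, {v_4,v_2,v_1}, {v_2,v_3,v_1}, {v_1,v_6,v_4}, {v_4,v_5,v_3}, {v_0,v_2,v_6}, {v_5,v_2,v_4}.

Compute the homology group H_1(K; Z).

H_1 ≅ Z/2Z.

Order the vertices as v_0 < v_1 < v_2 < v_3 < v_4 < v_5 < v_6. Listing each simplex with vertices in this order, K has dimension 2 with simplices:

  0-simplices (7): [v_0], [v_1], [v_2], [v_3], [v_4], [v_5], [v_6]
  1-simplices (18): (18 of them)
  2-simplices (12): (12 of them)

Hence C_0 ≅ Z^7, C_1 ≅ Z^18, C_2 ≅ Z^12.

∂_1: C_1 → C_0 maps an edge to its endpoints' difference, ∂[p,q] = q − p.
The 7×18 boundary matrix has rank 6 and Smith normal form diag(1,1,1,1,1,1).

The boundary map ∂_2: C_2 → C_1 maps a triangle to the signed sum of its edges. For instance
  ∂[v_1,v_2,v_3] = [v_2,v_3] − [v_1,v_3] + [v_1,v_2],
  ∂[v_1,v_5,v_6] = [v_5,v_6] − [v_1,v_6] + [v_1,v_5].
The resulting 18×12 matrix has rank 12, and its Smith normal form has invariant factors (1,1,1,1,1,1,1,1,1,1,1,2).

Computing H_k = (kernel of ∂_k) / (image of ∂_{k+1}):

  H_1: rank ker ∂_1 − rank ∂_2 = (18 − 6) − 12 = 0, and ∂_2 has invariant factor 2 > 1, so H_1 ≅ Z/2Z.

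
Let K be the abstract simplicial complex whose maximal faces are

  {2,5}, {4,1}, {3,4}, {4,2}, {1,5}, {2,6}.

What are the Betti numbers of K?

K has 6 vertices, 6 edges.
rank ∂_0 = 0, rank ∂_1 = 5 ⇒ b_0 = 6 − 0 − 5 = 1; all invariant factors of ∂_1 are 1 so no torsion. So H_0 = Z.
rank ∂_1 = 5, rank ∂_2 = 0 ⇒ b_1 = 6 − 5 − 0 = 1. So H_1 = Z.

b_0 = 1, b_1 = 1.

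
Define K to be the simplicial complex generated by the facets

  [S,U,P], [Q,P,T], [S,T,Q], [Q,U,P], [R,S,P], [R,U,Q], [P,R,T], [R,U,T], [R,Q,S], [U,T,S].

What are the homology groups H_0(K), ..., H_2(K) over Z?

H_0 ≅ Z,  H_1 ≅ Z/2,  H_2 = 0.

Fix the vertex order P < Q < R < S < T < U and write every simplex with vertices in increasing order. Then dim K = 2 and the simplices of K are:

  0-simplices (6): P, Q, R, S, T, U
  1-simplices (15): PQ, PR, PS, PT, PU, QR, QS, QT, QU, RS, RT, RU, ST, SU, TU
  2-simplices (10): PQT, PQU, PRS, PRT, PSU, QRS, QRU, QST, RTU, STU

giving chain groups C_0 ≅ Z^6, C_1 ≅ Z^15, C_2 ≅ Z^10.

∂_1: C_1 → C_0 is given by ∂[p,q] = [q] − [p]. For instance
  ∂TU = U − T.
The 6×15 boundary matrix has rank 5 and Smith normal form diag(1,1,1,1,1).

∂_2: C_2 → C_1 acts by ∂[p,q,r] = [q,r] − [p,r] + [p,q]. For instance
  ∂STU = TU − SU + ST,
  ∂PRS = RS − PS + PR.
The resulting 15×10 matrix has rank 10, and its Smith normal form has invariant factors (1,1,1,1,1,1,1,1,1,2).

Now H_k = ker ∂_k / im ∂_{k+1}, so:

  H_0: rank C_0 − rank ∂_1 = 6 − 5 = 1, and the invariant factors of ∂_1 are all 1, so H_0 ≅ Z.
  H_1: rank ker ∂_1 − rank ∂_2 = (15 − 5) − 10 = 0, and ∂_2 has invariant factor 2 > 1, so H_1 ≅ Z/2.
  H_2: rank ker ∂_2 − rank ∂_3 = (10 − 10) − 0 = 0, and there is no ∂_3, so H_2 ≅ 0.

As a check, the Euler characteristic is 6 − 15 + 10 = 1, which agrees with 1 − 0 + 0 = 1.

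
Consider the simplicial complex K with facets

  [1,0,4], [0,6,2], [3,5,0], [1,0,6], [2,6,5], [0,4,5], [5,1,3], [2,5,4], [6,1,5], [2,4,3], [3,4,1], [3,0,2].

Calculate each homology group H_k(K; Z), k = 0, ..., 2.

H_0 = Z,  H_1 = Z/2Z,  H_2 = 0.

Take the total order 0 < 1 < 2 < 3 < 4 < 5 < 6 on the vertex set. Then K (dimension 2) consists of the simplices:

  0-simplices (7): [0], [1], [2], [3], [4], [5], [6]
  1-simplices (18): [0,1], [0,2], [0,3], [0,4], [0,5], [0,6], [1,3], [1,4], [1,5], [1,6], [2,3], [2,4], [2,5], [2,6], [3,4], [3,5], [4,5], [5,6]
  2-simplices (12): [0,1,4], [0,1,6], [0,2,3], [0,2,6], [0,3,5], [0,4,5], [1,3,4], [1,3,5], [1,5,6], [2,3,4], [2,4,5], [2,5,6]

so the chain groups are C_0 ≅ Z^7, C_1 ≅ Z^18, C_2 ≅ Z^12.

The boundary map ∂_1: C_1 → C_0 is given by ∂[p,q] = [q] − [p]. For instance
  ∂[5,6] = [6] − [5].
The resulting 7×18 matrix has rank 6, and its Smith normal form has invariant factors (1,1,1,1,1,1).

Boundary ∂_2: C_2 → C_1 sends each 2-simplex [p,q,r] to [q,r] − [p,r] + [p,q]. For instance
  ∂[2,3,4] = [3,4] − [2,4] + [2,3],
  ∂[2,5,6] = [5,6] − [2,6] + [2,5].
The 18×12 boundary matrix has rank 12 and Smith normal form diag(1,1,1,1,1,1,1,1,1,1,1,2).

Computing H_k = (kernel of ∂_k) / (image of ∂_{k+1}):

  H_0: rank C_0 − rank ∂_1 = 7 − 6 = 1, and the invariant factors of ∂_1 are all 1, so H_0 ≅ Z.
  H_1: rank ker ∂_1 − rank ∂_2 = (18 − 6) − 12 = 0, and ∂_2 has invariant factor 2 > 1, so H_1 ≅ Z/2Z.
  H_2: rank ker ∂_2 − rank ∂_3 = (12 − 12) − 0 = 0, and there is no ∂_3, so H_2 ≅ 0.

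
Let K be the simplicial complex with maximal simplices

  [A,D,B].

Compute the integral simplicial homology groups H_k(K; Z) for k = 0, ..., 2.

Take the total order A < B < D on the vertex set. Then K (dimension 2) consists of the simplices:

  0-simplices (3): A, B, D
  1-simplices (3): AB, AD, BD
  2-simplices (1): ABD

so the chain groups are C_0 ≅ Z^3, C_1 ≅ Z^3, C_2 ≅ Z^1.

The boundary map ∂_1: C_1 → C_0 is given by ∂[p,q] = [q] − [p]. For instance
  ∂AB = B − A.
The resulting 3×3 matrix has rank 2, and its Smith normal form has invariant factors (1,1).

The boundary map ∂_2: C_2 → C_1 maps a triangle to the signed sum of its edges. For instance
  ∂ABD = BD − AD + AB.
This gives a 3×1 integer matrix of rank 1; reducing to Smith normal form yields diagonal entries (1).

Reading off H_k = ker ∂_k / im ∂_{k+1}:

  H_0: rank C_0 − rank ∂_1 = 3 − 2 = 1, and the invariant factors of ∂_1 are all 1, so H_0 = Z.
  H_1: rank ker ∂_1 − rank ∂_2 = (3 − 2) − 1 = 0, and the invariant factors of ∂_2 are all 1, so H_1 = 0.
  H_2: rank ker ∂_2 − rank ∂_3 = (1 − 1) − 0 = 0, and there is no ∂_3, so H_2 = 0.

H_0 ≅ Z,  H_1 = 0,  H_2 = 0.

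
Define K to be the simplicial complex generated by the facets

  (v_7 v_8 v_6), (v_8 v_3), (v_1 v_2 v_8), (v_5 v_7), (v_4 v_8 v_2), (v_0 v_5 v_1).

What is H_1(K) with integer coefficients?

We work with the vertex ordering v_0 < v_1 < v_2 < v_3 < v_4 < v_5 < v_6 < v_7 < v_8. The simplices of K, each written with vertices in increasing order, are:

  0-simplices (9): [v_0], [v_1], [v_2], [v_3], [v_4], [v_5], [v_6], [v_7], [v_8]
  1-simplices (13): [v_0,v_1], [v_0,v_5], [v_1,v_2], [v_1,v_5], [v_1,v_8], [v_2,v_4], [v_2,v_8], [v_3,v_8], [v_4,v_8], [v_5,v_7], [v_6,v_7], [v_6,v_8], [v_7,v_8]
  2-simplices (4): [v_0,v_1,v_5], [v_1,v_2,v_8], [v_2,v_4,v_8], [v_6,v_7,v_8]

so the chain groups are C_0 ≅ Z^9, C_1 ≅ Z^13, C_2 ≅ Z^4.

∂_1: C_1 → C_0 is given by ∂[p,q] = [q] − [p]. For instance
  ∂[v_3,v_8] = [v_8] − [v_3].
The resulting 9×13 matrix has rank 8, and its Smith normal form has invariant factors (1,1,1,1,1,1,1,1).

The boundary map ∂_2: C_2 → C_1 maps a triangle to the signed sum of its edges. For instance
  ∂[v_0,v_1,v_5] = [v_1,v_5] − [v_0,v_5] + [v_0,v_1],
  ∂[v_6,v_7,v_8] = [v_7,v_8] − [v_6,v_8] + [v_6,v_7].
The resulting 13×4 matrix has rank 4, and its Smith normal form has invariant factors (1,1,1,1).

Computing H_k = (kernel of ∂_k) / (image of ∂_{k+1}):

  H_1: rank ker ∂_1 − rank ∂_2 = (13 − 8) − 4 = 1, and the invariant factors of ∂_2 are all 1, so H_1 = Z.

H_1 = Z.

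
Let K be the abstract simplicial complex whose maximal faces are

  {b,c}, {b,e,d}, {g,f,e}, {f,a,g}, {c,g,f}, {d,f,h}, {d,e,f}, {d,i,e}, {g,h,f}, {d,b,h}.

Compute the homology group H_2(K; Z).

Order the vertices as a < b < c < d < e < f < g < h < i. Listing each simplex with vertices in this order, K has dimension 2 with simplices:

  0-simplices (9): a, b, c, d, e, f, g, h, i
  1-simplices (18): af, ag, bc, bd, be, bh, cf, cg, de, df, dh, di, ef, eg, ei, fg, fh, gh
  2-simplices (9): afg, bde, bdh, cfg, def, dei, dfh, efg, fgh

Hence C_0 ≅ Z^9, C_1 ≅ Z^18, C_2 ≅ Z^9.

∂_1: C_1 → C_0 maps an edge to its endpoints' difference, ∂[p,q] = q − p. For instance
  ∂dh = h − d.
This gives a 9×18 integer matrix of rank 8; reducing to Smith normal form yields diagonal entries (1,1,1,1,1,1,1,1).

∂_2: C_2 → C_1 sends each 2-simplex [p,q,r] to [q,r] − [p,r] + [p,q]. For instance
  ∂cfg = fg − cg + cf,
  ∂bdh = dh − bh + bd.
As a 18×9 matrix over Z this has rank 9, with invariant factors (1,1,1,1,1,1,1,1,1).

Now H_k = ker ∂_k / im ∂_{k+1}, so:

  H_2: rank ker ∂_2 − rank ∂_3 = (9 − 9) − 0 = 0, and there is no ∂_3, so H_2 = 0.

H_2 = 0.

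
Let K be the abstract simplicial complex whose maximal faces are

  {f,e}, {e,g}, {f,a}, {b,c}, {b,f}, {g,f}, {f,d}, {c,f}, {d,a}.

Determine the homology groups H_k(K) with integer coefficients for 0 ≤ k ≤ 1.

Fix the vertex order a < b < c < d < e < f < g and write every simplex with vertices in increasing order. Then dim K = 1 and the simplices of K are:

  0-simplices (7): a, b, c, d, e, f, g
  1-simplices (9): ad, af, bc, bf, cf, df, ef, eg, fg

so the chain groups are C_0 ≅ Z^7, C_1 ≅ Z^9.

∂_1: C_1 → C_0 maps an edge to its endpoints' difference, ∂[p,q] = q − p. For instance
  ∂bf = f − b.
The 7×9 boundary matrix has rank 6 and Smith normal form diag(1,1,1,1,1,1).

From H_k ≅ ker(∂_k) / im(∂_{k+1}) we obtain:

  H_0: rank C_0 − rank ∂_1 = 7 − 6 = 1, and the invariant factors of ∂_1 are all 1, so H_0 ≅ Z.
  H_1: rank ker ∂_1 − rank ∂_2 = (9 − 6) − 0 = 3, and there is no ∂_2, so H_1 ≅ Z^3.

H_0 ≅ Z,  H_1 ≅ Z^3.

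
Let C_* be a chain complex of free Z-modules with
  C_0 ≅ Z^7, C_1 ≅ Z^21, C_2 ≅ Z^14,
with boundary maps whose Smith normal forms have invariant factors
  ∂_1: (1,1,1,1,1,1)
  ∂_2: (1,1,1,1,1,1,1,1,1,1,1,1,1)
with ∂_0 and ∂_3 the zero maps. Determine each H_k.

H_0 ≅ Z,  H_1 ≅ Z^2,  H_2 ≅ Z.

H_0: b_0 = 7 − 0 − 6 = 1; torsion from ∂_1 factors > 1: none. So H_0 ≅ Z.
H_1: b_1 = 21 − 6 − 13 = 2; torsion from ∂_2 factors > 1: none. So H_1 ≅ Z^2.
H_2: b_2 = 14 − 13 − 0 = 1; torsion from ∂_3 factors > 1: none. So H_2 ≅ Z.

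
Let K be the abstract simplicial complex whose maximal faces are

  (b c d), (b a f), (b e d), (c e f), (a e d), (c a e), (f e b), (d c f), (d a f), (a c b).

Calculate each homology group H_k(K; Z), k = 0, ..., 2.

Take the total order a < b < c < d < e < f on the vertex set. Then K (dimension 2) consists of the simplices:

  0-simplices (6): a, b, c, d, e, f
  1-simplices (15): ab, ac, ad, ae, af, bc, bd, be, bf, cd, ce, cf, de, df, ef
  2-simplices (10): abc, abf, ace, ade, adf, bcd, bde, bef, cdf, cef

Hence C_0 ≅ Z^6, C_1 ≅ Z^15, C_2 ≅ Z^10.

∂_1: C_1 → C_0 is given by ∂[p,q] = [q] − [p]. For instance
  ∂de = e − d.
The resulting 6×15 matrix has rank 5, and its Smith normal form has invariant factors (1,1,1,1,1).

∂_2: C_2 → C_1 acts by ∂[p,q,r] = [q,r] − [p,r] + [p,q]. For instance
  ∂bcd = cd − bd + bc,
  ∂cef = ef − cf + ce.
The 15×10 boundary matrix has rank 10 and Smith normal form diag(1,1,1,1,1,1,1,1,1,2).

Reading off H_k = ker ∂_k / im ∂_{k+1}:

  H_0: rank C_0 − rank ∂_1 = 6 − 5 = 1, and the invariant factors of ∂_1 are all 1, so H_0 = Z.
  H_1: rank ker ∂_1 − rank ∂_2 = (15 − 5) − 10 = 0, and ∂_2 has invariant factor 2 > 1, so H_1 = Z/2.
  H_2: rank ker ∂_2 − rank ∂_3 = (10 − 10) − 0 = 0, and there is no ∂_3, so H_2 = 0.

As a check, the Euler characteristic is 6 − 15 + 10 = 1, which agrees with 1 − 0 + 0 = 1.
(K is a triangulation of the real projective plane RP^2.)

H_0 = Z,  H_1 = Z/2,  H_2 = 0.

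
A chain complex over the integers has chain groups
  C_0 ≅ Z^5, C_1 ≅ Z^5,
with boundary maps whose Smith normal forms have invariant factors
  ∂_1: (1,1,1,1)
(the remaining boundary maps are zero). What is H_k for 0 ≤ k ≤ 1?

H_0: b_0 = 5 − 0 − 4 = 1; torsion from ∂_1 factors > 1: none. So H_0 = Z.
H_1: b_1 = 5 − 4 − 0 = 1; torsion from ∂_2 factors > 1: none. So H_1 = Z.

H_0 = Z,  H_1 = Z.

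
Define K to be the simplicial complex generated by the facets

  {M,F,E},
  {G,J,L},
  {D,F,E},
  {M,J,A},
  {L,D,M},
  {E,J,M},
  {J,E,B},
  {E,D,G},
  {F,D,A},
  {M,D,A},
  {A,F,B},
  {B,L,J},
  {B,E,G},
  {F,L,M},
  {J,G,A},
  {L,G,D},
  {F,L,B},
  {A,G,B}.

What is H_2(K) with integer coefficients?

Order the vertices as A < B < D < E < F < G < J < L < M. Listing each simplex with vertices in this order, K has dimension 2 with simplices:

  0-simplices (9): A, B, D, E, F, G, J, L, M
  1-simplices (27): AB, AD, AF, AG, AJ, AM, BE, BF, BG, BJ, BL, DE, DF, DG, DL, DM, EF, EG, EJ, EM, FL, FM, GJ, GL, JL, JM, LM
  2-simplices (18): ABF, ABG, ADF, ADM, AGJ, AJM, BEG, BEJ, BFL, BJL, DEF, DEG, DGL, DLM, EFM, EJM, FLM, GJL

Hence C_0 ≅ Z^9, C_1 ≅ Z^27, C_2 ≅ Z^18.

∂_1: C_1 → C_0 is given by ∂[p,q] = [q] − [p]. For instance
  ∂AF = F − A.
This gives a 9×27 integer matrix of rank 8; reducing to Smith normal form yields diagonal entries (1,1,1,1,1,1,1,1).

Boundary ∂_2: C_2 → C_1 sends each 2-simplex [p,q,r] to [q,r] − [p,r] + [p,q]. For instance
  ∂EFM = FM − EM + EF,
  ∂BEJ = EJ − BJ + BE.
This gives a 27×18 integer matrix of rank 18; reducing to Smith normal form yields diagonal entries (1,1,1,1,1,1,1,1,1,1,1,1,1,1,1,1,1,2).

Now H_k = ker ∂_k / im ∂_{k+1}, so:

  H_2: rank ker ∂_2 − rank ∂_3 = (18 − 18) − 0 = 0, and there is no ∂_3, so H_2 = 0.

H_2 ≅ 0.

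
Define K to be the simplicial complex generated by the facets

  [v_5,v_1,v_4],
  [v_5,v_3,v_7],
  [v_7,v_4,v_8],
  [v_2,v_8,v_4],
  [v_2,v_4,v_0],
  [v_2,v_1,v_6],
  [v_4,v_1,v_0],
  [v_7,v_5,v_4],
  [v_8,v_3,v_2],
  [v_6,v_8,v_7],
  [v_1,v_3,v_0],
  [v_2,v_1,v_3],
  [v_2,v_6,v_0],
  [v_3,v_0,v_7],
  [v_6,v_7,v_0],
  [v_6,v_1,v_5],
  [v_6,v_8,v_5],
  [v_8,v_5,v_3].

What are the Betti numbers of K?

b_0 = 1, b_1 = 1, b_2 = 0.

Fix the vertex order v_0 < v_1 < v_2 < v_3 < v_4 < v_5 < v_6 < v_7 < v_8 and write every simplex with vertices in increasing order. Then dim K = 2 and the simplices of K are:

  0-simplices (9): [v_0], [v_1], [v_2], [v_3], [v_4], [v_5], [v_6], [v_7], [v_8]
  1-simplices (27): (27 of them)
  2-simplices (18): (18 of them)

giving chain groups C_0 ≅ Z^9, C_1 ≅ Z^27, C_2 ≅ Z^18.

Boundary ∂_1: C_1 → C_0 maps an edge to its endpoints' difference, ∂[p,q] = q − p. For instance
  ∂[v_0,v_6] = [v_6] − [v_0].
As a 9×27 matrix over Z this has rank 8, with invariant factors (1,1,1,1,1,1,1,1).

Boundary ∂_2: C_2 → C_1 sends each 2-simplex [p,q,r] to [q,r] − [p,r] + [p,q]. For instance
  ∂[v_1,v_2,v_3] = [v_2,v_3] − [v_1,v_3] + [v_1,v_2],
  ∂[v_1,v_2,v_6] = [v_2,v_6] − [v_1,v_6] + [v_1,v_2].
The resulting 27×18 matrix has rank 18, and its Smith normal form has invariant factors (1,1,1,1,1,1,1,1,1,1,1,1,1,1,1,1,1,2).

Computing H_k = (kernel of ∂_k) / (image of ∂_{k+1}):

  H_0: rank C_0 − rank ∂_1 = 9 − 8 = 1, and the invariant factors of ∂_1 are all 1, so H_0 ≅ Z.
  H_1: rank ker ∂_1 − rank ∂_2 = (27 − 8) − 18 = 1, and ∂_2 has invariant factor 2 > 1, so H_1 ≅ Z ⊕ Z/2.
  H_2: rank ker ∂_2 − rank ∂_3 = (18 − 18) − 0 = 0, and there is no ∂_3, so H_2 ≅ 0.

(K is a triangulation of the Klein bottle.)

Hence the Betti numbers are b_0 = 1, b_1 = 1, b_2 = 0.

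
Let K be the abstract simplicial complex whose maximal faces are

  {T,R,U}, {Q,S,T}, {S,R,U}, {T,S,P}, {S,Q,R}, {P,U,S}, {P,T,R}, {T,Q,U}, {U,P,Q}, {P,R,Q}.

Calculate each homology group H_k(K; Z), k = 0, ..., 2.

Fix the vertex order P < Q < R < S < T < U and write every simplex with vertices in increasing order. Then dim K = 2 and the simplices of K are:

  0-simplices (6): P, Q, R, S, T, U
  1-simplices (15): PQ, PR, PS, PT, PU, QR, QS, QT, QU, RS, RT, RU, ST, SU, TU
  2-simplices (10): PQR, PQU, PRT, PST, PSU, QRS, QST, QTU, RSU, RTU

so the chain groups are C_0 ≅ Z^6, C_1 ≅ Z^15, C_2 ≅ Z^10.

The boundary map ∂_1: C_1 → C_0 is given by ∂[p,q] = [q] − [p]. For instance
  ∂RU = U − R.
The 6×15 boundary matrix has rank 5 and Smith normal form diag(1,1,1,1,1).

∂_2: C_2 → C_1 acts by ∂[p,q,r] = [q,r] − [p,r] + [p,q]. For instance
  ∂QRS = RS − QS + QR,
  ∂PRT = RT − PT + PR.
As a 15×10 matrix over Z this has rank 10, with invariant factors (1,1,1,1,1,1,1,1,1,2).

Computing H_k = (kernel of ∂_k) / (image of ∂_{k+1}):

  H_0: rank C_0 − rank ∂_1 = 6 − 5 = 1, and the invariant factors of ∂_1 are all 1, so H_0 = Z.
  H_1: rank ker ∂_1 − rank ∂_2 = (15 − 5) − 10 = 0, and ∂_2 has invariant factor 2 > 1, so H_1 = Z/2Z.
  H_2: rank ker ∂_2 − rank ∂_3 = (10 − 10) − 0 = 0, and there is no ∂_3, so H_2 = 0.

H_0 = Z,  H_1 = Z/2Z,  H_2 = 0.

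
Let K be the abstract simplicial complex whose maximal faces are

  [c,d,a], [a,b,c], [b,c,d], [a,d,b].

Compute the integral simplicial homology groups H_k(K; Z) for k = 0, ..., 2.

H_0 ≅ Z,  H_1 = 0,  H_2 ≅ Z.

K has 4 vertices, 6 edges, 4 triangles.
rank ∂_0 = 0, rank ∂_1 = 3 ⇒ b_0 = 4 − 0 − 3 = 1; all invariant factors of ∂_1 are 1 so no torsion. So H_0 ≅ Z.
rank ∂_1 = 3, rank ∂_2 = 3 ⇒ b_1 = 6 − 3 − 3 = 0; all invariant factors of ∂_2 are 1 so no torsion. So H_1 ≅ 0.
rank ∂_2 = 3, rank ∂_3 = 0 ⇒ b_2 = 4 − 3 − 0 = 1. So H_2 ≅ Z.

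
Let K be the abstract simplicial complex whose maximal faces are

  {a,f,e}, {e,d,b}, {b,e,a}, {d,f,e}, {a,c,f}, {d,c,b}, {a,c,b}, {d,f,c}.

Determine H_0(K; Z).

Take the total order a < b < c < d < e < f on the vertex set. Then K (dimension 2) consists of the simplices:

  0-simplices (6): a, b, c, d, e, f
  1-simplices (12): ab, ac, ae, af, bc, bd, be, cd, cf, de, df, ef
  2-simplices (8): abc, abe, acf, aef, bcd, bde, cdf, def

Hence C_0 ≅ Z^6, C_1 ≅ Z^12, C_2 ≅ Z^8.

Boundary ∂_1: C_1 → C_0 maps an edge to its endpoints' difference, ∂[p,q] = q − p. For instance
  ∂bd = d − b.
The 6×12 boundary matrix has rank 5 and Smith normal form diag(1,1,1,1,1).

Boundary ∂_2: C_2 → C_1 acts by ∂[p,q,r] = [q,r] − [p,r] + [p,q]. For instance
  ∂aef = ef − af + ae,
  ∂def = ef − df + de.
This gives a 12×8 integer matrix of rank 7; reducing to Smith normal form yields diagonal entries (1,1,1,1,1,1,1).

Now H_k = ker ∂_k / im ∂_{k+1}, so:

  H_0: rank C_0 − rank ∂_1 = 6 − 5 = 1, and the invariant factors of ∂_1 are all 1, so H_0 ≅ Z.

(K is a triangulation of the 2-sphere S^2.)

H_0 ≅ Z.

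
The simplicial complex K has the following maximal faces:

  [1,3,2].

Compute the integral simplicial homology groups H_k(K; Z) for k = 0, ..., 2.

H_0 = Z,  H_1 = 0,  H_2 = 0.

Take the total order 1 < 2 < 3 on the vertex set. Then K (dimension 2) consists of the simplices:

  0-simplices (3): [1], [2], [3]
  1-simplices (3): [1,2], [1,3], [2,3]
  2-simplices (1): [1,2,3]

giving chain groups C_0 ≅ Z^3, C_1 ≅ Z^3, C_2 ≅ Z^1.

Boundary ∂_1: C_1 → C_0 is given by ∂[p,q] = [q] − [p]. For instance
  ∂[1,2] = [2] − [1].
The resulting 3×3 matrix has rank 2, and its Smith normal form has invariant factors (1,1).

∂_2: C_2 → C_1 maps a triangle to the signed sum of its edges. For instance
  ∂[1,2,3] = [2,3] − [1,3] + [1,2].
The 3×1 boundary matrix has rank 1 and Smith normal form diag(1).

From H_k ≅ ker(∂_k) / im(∂_{k+1}) we obtain:

  H_0: rank C_0 − rank ∂_1 = 3 − 2 = 1, and the invariant factors of ∂_1 are all 1, so H_0 = Z.
  H_1: rank ker ∂_1 − rank ∂_2 = (3 − 2) − 1 = 0, and the invariant factors of ∂_2 are all 1, so H_1 = 0.
  H_2: rank ker ∂_2 − rank ∂_3 = (1 − 1) − 0 = 0, and there is no ∂_3, so H_2 = 0.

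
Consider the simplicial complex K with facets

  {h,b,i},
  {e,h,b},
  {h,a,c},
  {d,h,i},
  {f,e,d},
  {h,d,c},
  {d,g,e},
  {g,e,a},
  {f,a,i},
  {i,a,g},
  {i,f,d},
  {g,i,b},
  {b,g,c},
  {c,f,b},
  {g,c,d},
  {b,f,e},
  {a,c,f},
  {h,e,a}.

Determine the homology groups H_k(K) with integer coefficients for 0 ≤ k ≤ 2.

Take the total order a < b < c < d < e < f < g < h < i on the vertex set. Then K (dimension 2) consists of the simplices:

  0-simplices (9): a, b, c, d, e, f, g, h, i
  1-simplices (27): ac, ae, af, ag, ah, ai, bc, be, bf, bg, bh, bi, cd, cf, cg, ch, de, df, dg, dh, di, ef, eg, eh, fi, gi, hi
  2-simplices (18): acf, ach, aeg, aeh, afi, agi, bcf, bcg, bef, beh, bgi, bhi, cdg, cdh, def, deg, dfi, dhi

so the chain groups are C_0 ≅ Z^9, C_1 ≅ Z^27, C_2 ≅ Z^18.

The boundary map ∂_1: C_1 → C_0 sends each edge [p,q] (with p < q) to q − p.
As a 9×27 matrix over Z this has rank 8, with invariant factors (1,1,1,1,1,1,1,1).

Boundary ∂_2: C_2 → C_1 maps a triangle to the signed sum of its edges. For instance
  ∂bef = ef − bf + be,
  ∂acf = cf − af + ac.
This gives a 27×18 integer matrix of rank 17; reducing to Smith normal form yields diagonal entries (1,1,1,1,1,1,1,1,1,1,1,1,1,1,1,1,1).

Reading off H_k = ker ∂_k / im ∂_{k+1}:

  H_0: rank C_0 − rank ∂_1 = 9 − 8 = 1, and the invariant factors of ∂_1 are all 1, so H_0 = Z.
  H_1: rank ker ∂_1 − rank ∂_2 = (27 − 8) − 17 = 2, and the invariant factors of ∂_2 are all 1, so H_1 = Z^2.
  H_2: rank ker ∂_2 − rank ∂_3 = (18 − 17) − 0 = 1, and there is no ∂_3, so H_2 = Z.

As a check, the Euler characteristic is 9 − 27 + 18 = 0, which agrees with 1 − 2 + 1 = 0.
(K is a triangulation of the torus T^2.)

H_0 = Z,  H_1 = Z^2,  H_2 = Z.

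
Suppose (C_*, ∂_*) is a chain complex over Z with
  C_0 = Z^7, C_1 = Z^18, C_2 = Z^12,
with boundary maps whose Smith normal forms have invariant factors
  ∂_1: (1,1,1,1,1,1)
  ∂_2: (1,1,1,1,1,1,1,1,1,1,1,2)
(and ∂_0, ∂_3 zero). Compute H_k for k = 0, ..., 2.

H_0: b_0 = 7 − 0 − 6 = 1; torsion from ∂_1 factors > 1: none. So H_0 ≅ Z.
H_1: b_1 = 18 − 6 − 12 = 0; torsion from ∂_2 factors > 1: [2]. So H_1 ≅ Z/2Z.
H_2: b_2 = 12 − 12 − 0 = 0; torsion from ∂_3 factors > 1: none. So H_2 ≅ 0.

H_0 ≅ Z,  H_1 ≅ Z/2Z,  H_2 = 0.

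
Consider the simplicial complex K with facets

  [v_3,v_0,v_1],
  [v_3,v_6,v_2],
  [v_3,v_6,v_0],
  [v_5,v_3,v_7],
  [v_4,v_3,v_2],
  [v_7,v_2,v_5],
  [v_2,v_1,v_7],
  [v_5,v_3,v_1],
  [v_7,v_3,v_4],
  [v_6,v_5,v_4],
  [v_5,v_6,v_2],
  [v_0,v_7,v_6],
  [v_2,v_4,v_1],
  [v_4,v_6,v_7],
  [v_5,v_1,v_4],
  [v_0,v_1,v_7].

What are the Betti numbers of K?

Order the vertices as v_0 < v_1 < v_2 < v_3 < v_4 < v_5 < v_6 < v_7. Listing each simplex with vertices in this order, K has dimension 2 with simplices:

  0-simplices (8): [v_0], [v_1], [v_2], [v_3], [v_4], [v_5], [v_6], [v_7]
  1-simplices (24): (24 of them)
  2-simplices (16): (16 of them)

so the chain groups are C_0 ≅ Z^8, C_1 ≅ Z^24, C_2 ≅ Z^16.

The boundary map ∂_1: C_1 → C_0 sends each edge [p,q] (with p < q) to q − p. For instance
  ∂[v_2,v_7] = [v_7] − [v_2].
The 8×24 boundary matrix has rank 7 and Smith normal form diag(1,1,1,1,1,1,1).

Boundary ∂_2: C_2 → C_1 sends each 2-simplex [p,q,r] to [q,r] − [p,r] + [p,q]. For instance
  ∂[v_4,v_6,v_7] = [v_6,v_7] − [v_4,v_7] + [v_4,v_6],
  ∂[v_2,v_3,v_6] = [v_3,v_6] − [v_2,v_6] + [v_2,v_3].
This gives a 24×16 integer matrix of rank 15; reducing to Smith normal form yields diagonal entries (1,1,1,1,1,1,1,1,1,1,1,1,1,1,1).

Computing H_k = (kernel of ∂_k) / (image of ∂_{k+1}):

  H_0: rank C_0 − rank ∂_1 = 8 − 7 = 1, and the invariant factors of ∂_1 are all 1, so H_0 ≅ Z.
  H_1: rank ker ∂_1 − rank ∂_2 = (24 − 7) − 15 = 2, and the invariant factors of ∂_2 are all 1, so H_1 ≅ Z^2.
  H_2: rank ker ∂_2 − rank ∂_3 = (16 − 15) − 0 = 1, and there is no ∂_3, so H_2 ≅ Z.

As a check, the Euler characteristic is 8 − 24 + 16 = 0, which agrees with 1 − 2 + 1 = 0.

Hence the Betti numbers are b_0 = 1, b_1 = 2, b_2 = 1.

b_0 = 1, b_1 = 2, b_2 = 1.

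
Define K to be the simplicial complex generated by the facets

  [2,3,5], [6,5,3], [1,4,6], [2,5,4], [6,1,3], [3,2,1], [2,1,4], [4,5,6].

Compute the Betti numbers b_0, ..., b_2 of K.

Take the total order 1 < 2 < 3 < 4 < 5 < 6 on the vertex set. Then K (dimension 2) consists of the simplices:

  0-simplices (6): [1], [2], [3], [4], [5], [6]
  1-simplices (12): [1,2], [1,3], [1,4], [1,6], [2,3], [2,4], [2,5], [3,5], [3,6], [4,5], [4,6], [5,6]
  2-simplices (8): [1,2,3], [1,2,4], [1,3,6], [1,4,6], [2,3,5], [2,4,5], [3,5,6], [4,5,6]

Hence C_0 ≅ Z^6, C_1 ≅ Z^12, C_2 ≅ Z^8.

∂_1: C_1 → C_0 sends each edge [p,q] (with p < q) to q − p. For instance
  ∂[3,6] = [6] − [3].
This gives a 6×12 integer matrix of rank 5; reducing to Smith normal form yields diagonal entries (1,1,1,1,1).

The boundary map ∂_2: C_2 → C_1 acts by ∂[p,q,r] = [q,r] − [p,r] + [p,q]. For instance
  ∂[1,4,6] = [4,6] − [1,6] + [1,4],
  ∂[1,3,6] = [3,6] − [1,6] + [1,3].
As a 12×8 matrix over Z this has rank 7, with invariant factors (1,1,1,1,1,1,1).

From H_k ≅ ker(∂_k) / im(∂_{k+1}) we obtain:

  H_0: rank C_0 − rank ∂_1 = 6 − 5 = 1, and the invariant factors of ∂_1 are all 1, so H_0 ≅ Z.
  H_1: rank ker ∂_1 − rank ∂_2 = (12 − 5) − 7 = 0, and the invariant factors of ∂_2 are all 1, so H_1 ≅ 0.
  H_2: rank ker ∂_2 − rank ∂_3 = (8 − 7) − 0 = 1, and there is no ∂_3, so H_2 ≅ Z.

(K is a triangulation of the 2-sphere S^2.)

Hence the Betti numbers are b_0 = 1, b_1 = 0, b_2 = 1.

b_0 = 1, b_1 = 0, b_2 = 1.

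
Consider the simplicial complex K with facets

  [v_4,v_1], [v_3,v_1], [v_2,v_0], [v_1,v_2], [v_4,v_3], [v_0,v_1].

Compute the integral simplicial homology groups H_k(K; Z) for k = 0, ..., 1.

Take the total order v_0 < v_1 < v_2 < v_3 < v_4 on the vertex set. Then K (dimension 1) consists of the simplices:

  0-simplices (5): [v_0], [v_1], [v_2], [v_3], [v_4]
  1-simplices (6): [v_0,v_1], [v_0,v_2], [v_1,v_2], [v_1,v_3], [v_1,v_4], [v_3,v_4]

giving chain groups C_0 ≅ Z^5, C_1 ≅ Z^6.

∂_1: C_1 → C_0 maps an edge to its endpoints' difference, ∂[p,q] = q − p. For instance
  ∂[v_0,v_2] = [v_2] − [v_0].
As a 5×6 matrix over Z this has rank 4, with invariant factors (1,1,1,1).

Now H_k = ker ∂_k / im ∂_{k+1}, so:

  H_0: rank C_0 − rank ∂_1 = 5 − 4 = 1, and the invariant factors of ∂_1 are all 1, so H_0 = Z.
  H_1: rank ker ∂_1 − rank ∂_2 = (6 − 4) − 0 = 2, and there is no ∂_2, so H_1 = Z^2.

As a check, the Euler characteristic is 5 − 6 = -1, which agrees with 1 − 2 = -1.
(K is a triangulation of a wedge of 2 circles.)

H_0 ≅ Z,  H_1 ≅ Z^2.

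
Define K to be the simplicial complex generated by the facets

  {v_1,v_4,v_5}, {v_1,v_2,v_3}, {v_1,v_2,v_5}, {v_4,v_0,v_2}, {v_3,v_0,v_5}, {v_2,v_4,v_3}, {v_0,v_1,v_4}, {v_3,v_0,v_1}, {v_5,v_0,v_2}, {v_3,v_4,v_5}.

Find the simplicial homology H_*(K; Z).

H_0 = Z,  H_1 = Z_2,  H_2 = 0.

Order the vertices as v_0 < v_1 < v_2 < v_3 < v_4 < v_5. Listing each simplex with vertices in this order, K has dimension 2 with simplices:

  0-simplices (6): [v_0], [v_1], [v_2], [v_3], [v_4], [v_5]
  1-simplices (15): (15 of them)
  2-simplices (10): [v_0,v_1,v_3], [v_0,v_1,v_4], [v_0,v_2,v_4], [v_0,v_2,v_5], [v_0,v_3,v_5], [v_1,v_2,v_3], [v_1,v_2,v_5], [v_1,v_4,v_5], [v_2,v_3,v_4], [v_3,v_4,v_5]

giving chain groups C_0 ≅ Z^6, C_1 ≅ Z^15, C_2 ≅ Z^10.

Boundary ∂_1: C_1 → C_0 sends each edge [p,q] (with p < q) to q − p.
As a 6×15 matrix over Z this has rank 5, with invariant factors (1,1,1,1,1).

The boundary map ∂_2: C_2 → C_1 acts by ∂[p,q,r] = [q,r] − [p,r] + [p,q]. For instance
  ∂[v_0,v_2,v_4] = [v_2,v_4] − [v_0,v_4] + [v_0,v_2],
  ∂[v_2,v_3,v_4] = [v_3,v_4] − [v_2,v_4] + [v_2,v_3].
As a 15×10 matrix over Z this has rank 10, with invariant factors (1,1,1,1,1,1,1,1,1,2).

Now H_k = ker ∂_k / im ∂_{k+1}, so:

  H_0: rank C_0 − rank ∂_1 = 6 − 5 = 1, and the invariant factors of ∂_1 are all 1, so H_0 ≅ Z.
  H_1: rank ker ∂_1 − rank ∂_2 = (15 − 5) − 10 = 0, and ∂_2 has invariant factor 2 > 1, so H_1 ≅ Z_2.
  H_2: rank ker ∂_2 − rank ∂_3 = (10 − 10) − 0 = 0, and there is no ∂_3, so H_2 ≅ 0.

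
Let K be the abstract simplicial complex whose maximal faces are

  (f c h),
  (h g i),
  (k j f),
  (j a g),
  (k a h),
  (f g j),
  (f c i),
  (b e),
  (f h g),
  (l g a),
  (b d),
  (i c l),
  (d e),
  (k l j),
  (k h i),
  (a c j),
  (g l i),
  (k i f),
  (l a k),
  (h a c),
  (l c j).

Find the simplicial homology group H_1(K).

Take the total order a < b < c < d < e < f < g < h < i < j < k < l on the vertex set. Then K (dimension 2) consists of the simplices:

  0-simplices (12): a, b, c, d, e, f, g, h, i, j, k, l
  1-simplices (30): ac, ag, ah, aj, ak, al, bd, be, cf, ch, ci, cj, cl, de, fg, fh, fi, fj, fk, gh, gi, gj, gl, hi, hk, ik, il, jk, jl, kl
  2-simplices (18): ach, acj, agj, agl, ahk, akl, cfh, cfi, cil, cjl, fgh, fgj, fik, fjk, ghi, gil, hik, jkl

giving chain groups C_0 ≅ Z^12, C_1 ≅ Z^30, C_2 ≅ Z^18.

The boundary map ∂_1: C_1 → C_0 sends each edge [p,q] (with p < q) to q − p. For instance
  ∂gj = j − g.
The 12×30 boundary matrix has rank 10 and Smith normal form diag(1,1,1,1,1,1,1,1,1,1).

The boundary map ∂_2: C_2 → C_1 acts by ∂[p,q,r] = [q,r] − [p,r] + [p,q]. For instance
  ∂ach = ch − ah + ac,
  ∂acj = cj − aj + ac.
This gives a 30×18 integer matrix of rank 18; reducing to Smith normal form yields diagonal entries (1,1,1,1,1,1,1,1,1,1,1,1,1,1,1,1,1,2).

Computing H_k = (kernel of ∂_k) / (image of ∂_{k+1}):

  H_1: rank ker ∂_1 − rank ∂_2 = (30 − 10) − 18 = 2, and ∂_2 has invariant factor 2 > 1, so H_1 = Z^2 × Z/2.

(K is a triangulation of the disjoint union of the Klein bottle and the circle S^1.)

H_1 ≅ Z^2 × Z/2.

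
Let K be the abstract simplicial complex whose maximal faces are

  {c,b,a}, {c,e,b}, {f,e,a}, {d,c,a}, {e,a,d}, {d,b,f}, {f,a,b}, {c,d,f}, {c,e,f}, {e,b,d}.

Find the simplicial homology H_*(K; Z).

H_0 = Z,  H_1 = Z/2,  H_2 = 0.

Order the vertices as a < b < c < d < e < f. Listing each simplex with vertices in this order, K has dimension 2 with simplices:

  0-simplices (6): a, b, c, d, e, f
  1-simplices (15): ab, ac, ad, ae, af, bc, bd, be, bf, cd, ce, cf, de, df, ef
  2-simplices (10): abc, abf, acd, ade, aef, bce, bde, bdf, cdf, cef

so the chain groups are C_0 ≅ Z^6, C_1 ≅ Z^15, C_2 ≅ Z^10.

Boundary ∂_1: C_1 → C_0 sends each edge [p,q] (with p < q) to q − p. For instance
  ∂ac = c − a.
The 6×15 boundary matrix has rank 5 and Smith normal form diag(1,1,1,1,1).

Boundary ∂_2: C_2 → C_1 acts by ∂[p,q,r] = [q,r] − [p,r] + [p,q]. For instance
  ∂abc = bc − ac + ab,
  ∂bde = de − be + bd.
This gives a 15×10 integer matrix of rank 10; reducing to Smith normal form yields diagonal entries (1,1,1,1,1,1,1,1,1,2).

Computing H_k = (kernel of ∂_k) / (image of ∂_{k+1}):

  H_0: rank C_0 − rank ∂_1 = 6 − 5 = 1, and the invariant factors of ∂_1 are all 1, so H_0 = Z.
  H_1: rank ker ∂_1 − rank ∂_2 = (15 − 5) − 10 = 0, and ∂_2 has invariant factor 2 > 1, so H_1 = Z/2.
  H_2: rank ker ∂_2 − rank ∂_3 = (10 − 10) − 0 = 0, and there is no ∂_3, so H_2 = 0.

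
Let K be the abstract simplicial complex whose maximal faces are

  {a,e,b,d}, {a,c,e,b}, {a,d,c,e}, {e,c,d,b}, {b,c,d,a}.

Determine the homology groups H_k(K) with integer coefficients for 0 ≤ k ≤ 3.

H_0 = Z,  H_1 = 0,  H_2 = 0,  H_3 = Z.

Take the total order a < b < c < d < e on the vertex set. Then K (dimension 3) consists of the simplices:

  0-simplices (5): a, b, c, d, e
  1-simplices (10): ab, ac, ad, ae, bc, bd, be, cd, ce, de
  2-simplices (10): abc, abd, abe, acd, ace, ade, bcd, bce, bde, cde
  3-simplices (5): abcd, abce, abde, acde, bcde

so the chain groups are C_0 ≅ Z^5, C_1 ≅ Z^10, C_2 ≅ Z^10, C_3 ≅ Z^5.

Boundary ∂_1: C_1 → C_0 maps an edge to its endpoints' difference, ∂[p,q] = q − p. For instance
  ∂ae = e − a.
The resulting 5×10 matrix has rank 4, and its Smith normal form has invariant factors (1,1,1,1).

∂_2: C_2 → C_1 sends each 2-simplex [p,q,r] to [q,r] − [p,r] + [p,q]. For instance
  ∂bce = ce − be + bc,
  ∂abe = be − ae + ab.
The 10×10 boundary matrix has rank 6 and Smith normal form diag(1,1,1,1,1,1).

∂_3: C_3 → C_2 sends each 3-simplex σ to the alternating sum Σ_i (−1)^i (σ with its i-th vertex removed). For instance
  ∂abde = bde − ade + abe − abd,
  ∂bcde = cde − bde + bce − bcd.
The resulting 10×5 matrix has rank 4, and its Smith normal form has invariant factors (1,1,1,1).

Reading off H_k = ker ∂_k / im ∂_{k+1}:

  H_0: rank C_0 − rank ∂_1 = 5 − 4 = 1, and the invariant factors of ∂_1 are all 1, so H_0 = Z.
  H_1: rank ker ∂_1 − rank ∂_2 = (10 − 4) − 6 = 0, and the invariant factors of ∂_2 are all 1, so H_1 = 0.
  H_2: rank ker ∂_2 − rank ∂_3 = (10 − 6) − 4 = 0, and the invariant factors of ∂_3 are all 1, so H_2 = 0.
  H_3: rank ker ∂_3 − rank ∂_4 = (5 − 4) − 0 = 1, and there is no ∂_4, so H_3 = Z.

(K is a triangulation of the 3-sphere S^3.)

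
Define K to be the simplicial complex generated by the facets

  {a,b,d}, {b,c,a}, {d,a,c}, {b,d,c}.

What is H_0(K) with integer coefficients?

We work with the vertex ordering a < b < c < d. The simplices of K, each written with vertices in increasing order, are:

  0-simplices (4): a, b, c, d
  1-simplices (6): ab, ac, ad, bc, bd, cd
  2-simplices (4): abc, abd, acd, bcd

giving chain groups C_0 ≅ Z^4, C_1 ≅ Z^6, C_2 ≅ Z^4.

The boundary map ∂_1: C_1 → C_0 is given by ∂[p,q] = [q] − [p]. For instance
  ∂ab = b − a.
The 4×6 boundary matrix has rank 3 and Smith normal form diag(1,1,1).

∂_2: C_2 → C_1 acts by ∂[p,q,r] = [q,r] − [p,r] + [p,q]. For instance
  ∂acd = cd − ad + ac,
  ∂abc = bc − ac + ab.
The resulting 6×4 matrix has rank 3, and its Smith normal form has invariant factors (1,1,1).

Reading off H_k = ker ∂_k / im ∂_{k+1}:

  H_0: rank C_0 − rank ∂_1 = 4 − 3 = 1, and the invariant factors of ∂_1 are all 1, so H_0 = Z.

H_0 ≅ Z.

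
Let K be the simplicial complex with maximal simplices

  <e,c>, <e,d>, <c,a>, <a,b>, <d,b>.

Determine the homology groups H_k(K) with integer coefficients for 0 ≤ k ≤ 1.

H_0 ≅ Z,  H_1 ≅ Z.

We work with the vertex ordering a < b < c < d < e. The simplices of K, each written with vertices in increasing order, are:

  0-simplices (5): a, b, c, d, e
  1-simplices (5): ab, ac, bd, ce, de

Hence C_0 ≅ Z^5, C_1 ≅ Z^5.

Boundary ∂_1: C_1 → C_0 sends each edge [p,q] (with p < q) to q − p. For instance
  ∂ab = b − a.
This gives a 5×5 integer matrix of rank 4; reducing to Smith normal form yields diagonal entries (1,1,1,1).

From H_k ≅ ker(∂_k) / im(∂_{k+1}) we obtain:

  H_0: rank C_0 − rank ∂_1 = 5 − 4 = 1, and the invariant factors of ∂_1 are all 1, so H_0 ≅ Z.
  H_1: rank ker ∂_1 − rank ∂_2 = (5 − 4) − 0 = 1, and there is no ∂_2, so H_1 ≅ Z.

(K is a triangulation of the circle S^1.)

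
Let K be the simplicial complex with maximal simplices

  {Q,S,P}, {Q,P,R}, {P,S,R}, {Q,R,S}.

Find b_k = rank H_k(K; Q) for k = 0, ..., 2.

b_0 = 1, b_1 = 0, b_2 = 1.

Take the total order P < Q < R < S on the vertex set. Then K (dimension 2) consists of the simplices:

  0-simplices (4): P, Q, R, S
  1-simplices (6): PQ, PR, PS, QR, QS, RS
  2-simplices (4): PQR, PQS, PRS, QRS

giving chain groups C_0 ≅ Z^4, C_1 ≅ Z^6, C_2 ≅ Z^4.

∂_1: C_1 → C_0 is given by ∂[p,q] = [q] − [p].
As a 4×6 matrix over Z this has rank 3, with invariant factors (1,1,1).

∂_2: C_2 → C_1 maps a triangle to the signed sum of its edges. For instance
  ∂PQR = QR − PR + PQ,
  ∂PRS = RS − PS + PR.
This gives a 6×4 integer matrix of rank 3; reducing to Smith normal form yields diagonal entries (1,1,1).

Now H_k = ker ∂_k / im ∂_{k+1}, so:

  H_0: rank C_0 − rank ∂_1 = 4 − 3 = 1, and the invariant factors of ∂_1 are all 1, so H_0 = Z.
  H_1: rank ker ∂_1 − rank ∂_2 = (6 − 3) − 3 = 0, and the invariant factors of ∂_2 are all 1, so H_1 = 0.
  H_2: rank ker ∂_2 − rank ∂_3 = (4 − 3) − 0 = 1, and there is no ∂_3, so H_2 = Z.

As a check, the Euler characteristic is 4 − 6 + 4 = 2, which agrees with 1 − 0 + 1 = 2.
(K is a triangulation of the 2-sphere S^2.)

Hence the Betti numbers are b_0 = 1, b_1 = 0, b_2 = 1.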